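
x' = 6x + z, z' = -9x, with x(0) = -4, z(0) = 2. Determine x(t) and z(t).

x(t) = -10te^(3t) - 4e^(3t), z(t) = 30te^(3t) + 2e^(3t)

Coefficient matrix A = [[6, 1], [-9, 0]].
Characteristic polynomial det(A - λI) = λ^2 - 6λ + 9 = 0.
Single eigenvalue λ = 3 with algebraic multiplicity 2.
Eigenvector v = (-1,3); generalized eigenvector w with (A-λI)w=v is (-1,2).
General solution: e^(3t)[c_1·v + c_2·(t·v + w)].
Applying x(0)=-4, z(0)=2 gives c_1=-6, c_2=10.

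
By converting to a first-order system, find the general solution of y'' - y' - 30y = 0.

y(t) = K_1e^(-5t) + K_2e^(6t)

Let x_1 = y, x_2 = y'. Then x_1' = x_2 and x_2' = 30x_1 + x_2.
A = [[0,1],[30,1]]; det(A-λI) = λ^2 - λ - 30.
Eigenvalues λ = -5, 6 with eigenvectors (1,-5), (1,6).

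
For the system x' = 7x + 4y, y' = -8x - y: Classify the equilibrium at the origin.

unstable spiral

A = [[7,4],[-8,-1]]; det(A-λI) = λ^2 - 6λ + 25.
λ = 3 ± 4i: positive real part.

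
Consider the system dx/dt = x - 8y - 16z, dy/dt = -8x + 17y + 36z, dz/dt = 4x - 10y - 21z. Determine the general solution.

x(t) = 2K_2e^(-3t) + K_3e^(t), y(t) = -2K_1e^(-t) - K_2e^(-3t) - 4K_3e^(t), z(t) = K_1e^(-t) + K_2e^(-3t) + 2K_3e^(t)

Coefficient matrix A = [[1, -8, -16], [-8, 17, 36], [4, -10, -21]].
det(A - λI) = 0 gives eigenvalues λ = -1, -3, 1.
For λ=-1: eigenvector (0,-2,1).
For λ=-3: eigenvector (2,-1,1).
For λ=1: eigenvector (1,-4,2).
General solution: K_1e^(-t)(0,-2,1) + K_2e^(-3t)(2,-1,1) + K_3e^(t)(1,-4,2).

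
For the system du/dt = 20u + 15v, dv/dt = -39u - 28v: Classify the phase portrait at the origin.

A = [[20,15],[-39,-28]]; det(A-λI) = λ^2 + 8λ + 25.
λ = -4 ± 3i: negative real part.

stable spiral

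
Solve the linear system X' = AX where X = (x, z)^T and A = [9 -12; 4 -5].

Coefficient matrix A = [[9, -12], [4, -5]].
Characteristic polynomial det(A - λI) = λ^2 - 4λ + 3 = 0.
Eigenvalues λ = 3, 1.
For λ=3: (A-λI) row 1 is [6, -12], so an eigenvector is (2, 1).
For λ=1: (A-λI) row 1 is [8, -12], so an eigenvector is (-3, -2).
General solution: c_1e^(3t)(2,1) + c_2e^(t)(-3,-2).

x(t) = 2c_1e^(3t) - 3c_2e^(t), z(t) = c_1e^(3t) - 2c_2e^(t)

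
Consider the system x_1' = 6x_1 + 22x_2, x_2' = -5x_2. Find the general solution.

x_1(t) = -C_1e^(6t) - 2C_2e^(-5t), x_2(t) = C_2e^(-5t)

Coefficient matrix A = [[6, 22], [0, -5]].
Characteristic polynomial det(A - λI) = λ^2 - λ - 30 = 0.
Eigenvalues λ = 6, -5.
For λ=6: (A-λI) row 1 is [0, 22], so an eigenvector is (-1, 0).
For λ=-5: (A-λI) row 1 is [11, 22], so an eigenvector is (-2, 1).
General solution: C_1e^(6t)(-1,0) + C_2e^(-5t)(-2,1).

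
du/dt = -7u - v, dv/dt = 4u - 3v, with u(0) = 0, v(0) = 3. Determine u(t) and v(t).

Coefficient matrix A = [[-7, -1], [4, -3]].
Characteristic polynomial det(A - λI) = λ^2 + 10λ + 25 = 0.
Single eigenvalue λ = -5 with algebraic multiplicity 2.
Eigenvector v = (-1,2); generalized eigenvector w with (A-λI)w=v is (1,-1).
General solution: e^(-5t)[K_1·v + K_2·(t·v + w)].
Applying u(0)=0, v(0)=3 gives K_1=3, K_2=3.

u(t) = -3te^(-5t), v(t) = 6te^(-5t) + 3e^(-5t)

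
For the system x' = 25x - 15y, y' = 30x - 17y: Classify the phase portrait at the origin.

A = [[25,-15],[30,-17]]; det(A-λI) = λ^2 - 8λ + 25.
λ = 4 ± 3i: positive real part.

unstable spiral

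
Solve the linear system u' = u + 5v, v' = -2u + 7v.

u(t) = -2c_1e^(4t)sin(t) - c_1e^(4t)cos(t) - c_2e^(4t)sin(t) + 2c_2e^(4t)cos(t), v(t) = -c_1e^(4t)sin(t) - c_1e^(4t)cos(t) - c_2e^(4t)sin(t) + c_2e^(4t)cos(t)

Coefficient matrix A = [[1, 5], [-2, 7]].
Characteristic polynomial det(A - λI) = λ^2 - 8λ + 17 = 0.
Eigenvalues λ = 4 ± i (complex conjugate pair).
For λ=4+i: an eigenvector is (-1,-1) - i(-2,-1) = (-1 + 2i, -1 + i).
A real fundamental pair from Re and Im of e^((4+i)t)v: X_1 = e^(4t)(cos(t)·(-1,-1) + sin(t)·(-2,-1)), X_2 = e^(4t)(sin(t)·(-1,-1) - cos(t)·(-2,-1)).
General solution: c_1X_1 + c_2X_2.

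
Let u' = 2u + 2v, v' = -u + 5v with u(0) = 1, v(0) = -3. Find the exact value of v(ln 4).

A = [[2,2],[-1,5]]; eigenvalues λ = 4, 3.
Eigenvectors: (1,1) for λ=4, (2,1) for λ=3.
From the initial condition, c_1 = -7, c_2 = 4.
v(ln 4) = (-7)(4^4)(1) + (4)(4^3)(1) = -1536.

-1536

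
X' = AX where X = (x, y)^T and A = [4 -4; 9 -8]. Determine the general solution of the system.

x(t) = -2C_1e^(-2t) - 2C_2te^(-2t) + C_2e^(-2t), y(t) = -3C_1e^(-2t) - 3C_2te^(-2t) + 2C_2e^(-2t)

Coefficient matrix A = [[4, -4], [9, -8]].
Characteristic polynomial det(A - λI) = λ^2 + 4λ + 4 = 0.
Single eigenvalue λ = -2 with algebraic multiplicity 2.
Eigenvector v = (-2,-3); generalized eigenvector w with (A-λI)w=v is (1,2).
General solution: e^(-2t)[C_1·v + C_2·(t·v + w)].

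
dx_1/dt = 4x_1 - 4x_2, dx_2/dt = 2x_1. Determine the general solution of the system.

Coefficient matrix A = [[4, -4], [2, 0]].
Characteristic polynomial det(A - λI) = λ^2 - 4λ + 8 = 0.
Eigenvalues λ = 2 ± 2i (complex conjugate pair).
For λ=2+2i: an eigenvector is (-1,-1) - i(1,0) = (-1 - i, -1).
A real fundamental pair from Re and Im of e^((2+2i)t)v: X_1 = e^(2t)(cos(2t)·(-1,-1) + sin(2t)·(1,0)), X_2 = e^(2t)(sin(2t)·(-1,-1) - cos(2t)·(1,0)).
General solution: C_1X_1 + C_2X_2.

x_1(t) = C_1e^(2t)sin(2t) - C_1e^(2t)cos(2t) - C_2e^(2t)sin(2t) - C_2e^(2t)cos(2t), x_2(t) = -C_1e^(2t)cos(2t) - C_2e^(2t)sin(2t)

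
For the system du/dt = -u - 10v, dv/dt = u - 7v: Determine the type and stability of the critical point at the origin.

A = [[-1,-10],[1,-7]]; det(A-λI) = λ^2 + 8λ + 17.
λ = -4 ± i: negative real part.

stable spiral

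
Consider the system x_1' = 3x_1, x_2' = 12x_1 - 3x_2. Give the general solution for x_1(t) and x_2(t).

Coefficient matrix A = [[3, 0], [12, -3]].
Characteristic polynomial det(A - λI) = λ^2 - 9 = 0.
Eigenvalues λ = -3, 3.
For λ=-3: (A-λI) row 1 is [6, 0], so an eigenvector is (0, 1).
For λ=3: (A-λI) row 2 is [12, -6], so an eigenvector is (1, 2).
General solution: C_1e^(-3t)(0,1) + C_2e^(3t)(1,2).

x_1(t) = C_2e^(3t), x_2(t) = C_1e^(-3t) + 2C_2e^(3t)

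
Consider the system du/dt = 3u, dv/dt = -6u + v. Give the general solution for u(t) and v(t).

u(t) = c_1e^(3t), v(t) = -3c_1e^(3t) - c_2e^(t)

Coefficient matrix A = [[3, 0], [-6, 1]].
Characteristic polynomial det(A - λI) = λ^2 - 4λ + 3 = 0.
Eigenvalues λ = 3, 1.
For λ=3: (A-λI) row 2 is [-6, -2], so an eigenvector is (1, -3).
For λ=1: (A-λI) row 1 is [2, 0], so an eigenvector is (0, -1).
General solution: c_1e^(3t)(1,-3) + c_2e^(t)(0,-1).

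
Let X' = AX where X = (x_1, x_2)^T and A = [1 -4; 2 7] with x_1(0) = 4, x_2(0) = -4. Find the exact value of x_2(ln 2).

A = [[1,-4],[2,7]]; eigenvalues λ = 5, 3.
Eigenvectors: (1,-1) for λ=5, (2,-1) for λ=3.
From the initial condition, c_1 = 4, c_2 = 0.
x_2(ln 2) = (4)(2^5)(-1) + (0)(2^3)(-1) = -128.

-128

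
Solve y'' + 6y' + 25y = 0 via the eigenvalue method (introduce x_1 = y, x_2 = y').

Let x_1 = y, x_2 = y'. Then x_1' = x_2 and x_2' = -25x_1 - 6x_2.
A = [[0,1],[-25,-6]]; det(A-λI) = λ^2 + 6λ + 25.
Eigenvalues λ = -3 ± 4i.

y(t) = K_1e^(-3t)cos(4t) + K_2e^(-3t)sin(4t)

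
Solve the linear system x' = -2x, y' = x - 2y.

x(t) = K_2e^(-2t), y(t) = K_1e^(-2t) + K_2te^(-2t) - K_2e^(-2t)

Coefficient matrix A = [[-2, 0], [1, -2]].
Characteristic polynomial det(A - λI) = λ^2 + 4λ + 4 = 0.
Single eigenvalue λ = -2 with algebraic multiplicity 2.
Eigenvector v = (0,1); generalized eigenvector w with (A-λI)w=v is (1,-1).
General solution: e^(-2t)[K_1·v + K_2·(t·v + w)].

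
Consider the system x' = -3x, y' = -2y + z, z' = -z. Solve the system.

Coefficient matrix A = [[-3, 0, 0], [0, -2, 1], [0, 0, -1]].
det(A - λI) = 0 gives eigenvalues λ = -1, -2, -3.
For λ=-1: eigenvector (0,1,1).
For λ=-2: eigenvector (0,1,0).
For λ=-3: eigenvector (1,0,0).
General solution: c_1e^(-t)(0,1,1) + c_2e^(-2t)(0,1,0) + c_3e^(-3t)(1,0,0).

x(t) = c_3e^(-3t), y(t) = c_1e^(-t) + c_2e^(-2t), z(t) = c_1e^(-t)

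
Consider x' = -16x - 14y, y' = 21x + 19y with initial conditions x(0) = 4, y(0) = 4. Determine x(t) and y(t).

x(t) = -16e^(5t) + 20e^(-2t), y(t) = 24e^(5t) - 20e^(-2t)

Coefficient matrix A = [[-16, -14], [21, 19]].
Characteristic polynomial det(A - λI) = λ^2 - 3λ - 10 = 0.
Eigenvalues λ = 5, -2.
For λ=5: (A-λI) row 1 is [-21, -14], so an eigenvector is (-2, 3).
For λ=-2: (A-λI) row 1 is [-14, -14], so an eigenvector is (-1, 1).
General solution: C_1e^(5t)(-2,3) + C_2e^(-2t)(-1,1).
Applying x(0)=4, y(0)=4 gives C_1=8, C_2=-20.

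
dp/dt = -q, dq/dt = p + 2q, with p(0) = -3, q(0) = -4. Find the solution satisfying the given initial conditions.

Coefficient matrix A = [[0, -1], [1, 2]].
Characteristic polynomial det(A - λI) = λ^2 - 2λ + 1 = 0.
Single eigenvalue λ = 1 with algebraic multiplicity 2.
Eigenvector v = (1,-1); generalized eigenvector w with (A-λI)w=v is (0,-1).
General solution: e^(t)[C_1·v + C_2·(t·v + w)].
Applying p(0)=-3, q(0)=-4 gives C_1=-3, C_2=7.

p(t) = 7te^(t) - 3e^(t), q(t) = -7te^(t) - 4e^(t)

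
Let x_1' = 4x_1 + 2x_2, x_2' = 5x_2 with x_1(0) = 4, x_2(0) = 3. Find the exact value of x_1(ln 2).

160

A = [[4,2],[0,5]]; eigenvalues λ = 4, 5.
Eigenvectors: (1,0) for λ=4, (-2,-1) for λ=5.
From the initial condition, c_1 = -2, c_2 = -3.
x_1(ln 2) = (-2)(2^4)(1) + (-3)(2^5)(-2) = 160.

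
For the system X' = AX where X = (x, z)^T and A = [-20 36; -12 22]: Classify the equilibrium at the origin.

A = [[-20,36],[-12,22]]; det(A-λI) = λ^2 - 2λ - 8.
λ = 4, -2: opposite signs.

saddle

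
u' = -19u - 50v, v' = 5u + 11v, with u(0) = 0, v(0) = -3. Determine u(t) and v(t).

Coefficient matrix A = [[-19, -50], [5, 11]].
Characteristic polynomial det(A - λI) = λ^2 + 8λ + 41 = 0.
Eigenvalues λ = -4 ± 5i (complex conjugate pair).
For λ=-4+5i: an eigenvector is (1,0) - i(-3,1) = (1 + 3i, 0 - i).
A real fundamental pair from Re and Im of e^((-4+5i)t)v: X_1 = e^(-4t)(cos(5t)·(1,0) + sin(5t)·(-3,1)), X_2 = e^(-4t)(sin(5t)·(1,0) - cos(5t)·(-3,1)).
General solution: C_1X_1 + C_2X_2.
Applying u(0)=0, v(0)=-3 gives C_1=-9, C_2=3.

u(t) = 30e^(-4t)sin(5t), v(t) = -9e^(-4t)sin(5t) - 3e^(-4t)cos(5t)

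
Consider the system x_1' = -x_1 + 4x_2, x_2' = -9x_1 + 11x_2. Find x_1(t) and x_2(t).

x_1(t) = -2K_1e^(5t) - 2K_2te^(5t) + K_2e^(5t), x_2(t) = -3K_1e^(5t) - 3K_2te^(5t) + K_2e^(5t)

Coefficient matrix A = [[-1, 4], [-9, 11]].
Characteristic polynomial det(A - λI) = λ^2 - 10λ + 25 = 0.
Single eigenvalue λ = 5 with algebraic multiplicity 2.
Eigenvector v = (-2,-3); generalized eigenvector w with (A-λI)w=v is (1,1).
General solution: e^(5t)[K_1·v + K_2·(t·v + w)].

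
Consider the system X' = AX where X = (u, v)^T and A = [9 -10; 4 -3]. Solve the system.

u(t) = -K_1e^(3t)sin(2t) - 2K_1e^(3t)cos(2t) - 2K_2e^(3t)sin(2t) + K_2e^(3t)cos(2t), v(t) = -K_1e^(3t)sin(2t) - K_1e^(3t)cos(2t) - K_2e^(3t)sin(2t) + K_2e^(3t)cos(2t)

Coefficient matrix A = [[9, -10], [4, -3]].
Characteristic polynomial det(A - λI) = λ^2 - 6λ + 13 = 0.
Eigenvalues λ = 3 ± 2i (complex conjugate pair).
For λ=3+2i: an eigenvector is (-2,-1) - i(-1,-1) = (-2 + i, -1 + i).
A real fundamental pair from Re and Im of e^((3+2i)t)v: X_1 = e^(3t)(cos(2t)·(-2,-1) + sin(2t)·(-1,-1)), X_2 = e^(3t)(sin(2t)·(-2,-1) - cos(2t)·(-1,-1)).
General solution: K_1X_1 + K_2X_2.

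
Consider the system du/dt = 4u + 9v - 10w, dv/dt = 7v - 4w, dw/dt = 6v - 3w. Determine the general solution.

u(t) = K_1e^(3t) + K_2e^(4t) + 4K_3e^(t), v(t) = K_1e^(3t) + 2K_3e^(t), w(t) = K_1e^(3t) + 3K_3e^(t)

Coefficient matrix A = [[4, 9, -10], [0, 7, -4], [0, 6, -3]].
det(A - λI) = 0 gives eigenvalues λ = 3, 4, 1.
For λ=3: eigenvector (1,1,1).
For λ=4: eigenvector (1,0,0).
For λ=1: eigenvector (4,2,3).
General solution: K_1e^(3t)(1,1,1) + K_2e^(4t)(1,0,0) + K_3e^(t)(4,2,3).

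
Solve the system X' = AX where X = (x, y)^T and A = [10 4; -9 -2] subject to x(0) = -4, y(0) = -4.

Coefficient matrix A = [[10, 4], [-9, -2]].
Characteristic polynomial det(A - λI) = λ^2 - 8λ + 16 = 0.
Single eigenvalue λ = 4 with algebraic multiplicity 2.
Eigenvector v = (2,-3); generalized eigenvector w with (A-λI)w=v is (1,-1).
General solution: e^(4t)[C_1·v + C_2·(t·v + w)].
Applying x(0)=-4, y(0)=-4 gives C_1=8, C_2=-20.

x(t) = -40te^(4t) - 4e^(4t), y(t) = 60te^(4t) - 4e^(4t)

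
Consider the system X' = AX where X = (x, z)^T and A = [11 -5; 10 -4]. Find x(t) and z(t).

Coefficient matrix A = [[11, -5], [10, -4]].
Characteristic polynomial det(A - λI) = λ^2 - 7λ + 6 = 0.
Eigenvalues λ = 1, 6.
For λ=1: (A-λI) row 1 is [10, -5], so an eigenvector is (-1, -2).
For λ=6: (A-λI) row 1 is [5, -5], so an eigenvector is (-1, -1).
General solution: C_1e^(t)(-1,-2) + C_2e^(6t)(-1,-1).

x(t) = -C_1e^(t) - C_2e^(6t), z(t) = -2C_1e^(t) - C_2e^(6t)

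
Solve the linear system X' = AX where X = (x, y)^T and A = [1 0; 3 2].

Coefficient matrix A = [[1, 0], [3, 2]].
Characteristic polynomial det(A - λI) = λ^2 - 3λ + 2 = 0.
Eigenvalues λ = 1, 2.
For λ=1: (A-λI) row 2 is [3, 1], so an eigenvector is (1, -3).
For λ=2: (A-λI) row 1 is [-1, 0], so an eigenvector is (0, 1).
General solution: K_1e^(t)(1,-3) + K_2e^(2t)(0,1).

x(t) = K_1e^(t), y(t) = -3K_1e^(t) + K_2e^(2t)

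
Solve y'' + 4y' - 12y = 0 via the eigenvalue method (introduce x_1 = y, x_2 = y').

Let x_1 = y, x_2 = y'. Then x_1' = x_2 and x_2' = 12x_1 - 4x_2.
A = [[0,1],[12,-4]]; det(A-λI) = λ^2 + 4λ - 12.
Eigenvalues λ = 2, -6 with eigenvectors (1,2), (1,-6).

y(t) = K_1e^(2t) + K_2e^(-6t)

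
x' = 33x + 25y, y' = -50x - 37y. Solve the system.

x(t) = K_1e^(-2t)sin(5t) - 2K_1e^(-2t)cos(5t) - 2K_2e^(-2t)sin(5t) - K_2e^(-2t)cos(5t), y(t) = -K_1e^(-2t)sin(5t) + 3K_1e^(-2t)cos(5t) + 3K_2e^(-2t)sin(5t) + K_2e^(-2t)cos(5t)

Coefficient matrix A = [[33, 25], [-50, -37]].
Characteristic polynomial det(A - λI) = λ^2 + 4λ + 29 = 0.
Eigenvalues λ = -2 ± 5i (complex conjugate pair).
For λ=-2+5i: an eigenvector is (-2,3) - i(1,-1) = (-2 - i, 3 + i).
A real fundamental pair from Re and Im of e^((-2+5i)t)v: X_1 = e^(-2t)(cos(5t)·(-2,3) + sin(5t)·(1,-1)), X_2 = e^(-2t)(sin(5t)·(-2,3) - cos(5t)·(1,-1)).
General solution: K_1X_1 + K_2X_2.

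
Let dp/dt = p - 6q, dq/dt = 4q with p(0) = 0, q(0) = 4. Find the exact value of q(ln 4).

1024

A = [[1,-6],[0,4]]; eigenvalues λ = 1, 4.
Eigenvectors: (1,0) for λ=1, (2,-1) for λ=4.
From the initial condition, c_1 = 8, c_2 = -4.
q(ln 4) = (8)(4^1)(0) + (-4)(4^4)(-1) = 1024.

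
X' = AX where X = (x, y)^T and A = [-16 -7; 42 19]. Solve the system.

x(t) = c_1e^(5t) + c_2e^(-2t), y(t) = -3c_1e^(5t) - 2c_2e^(-2t)

Coefficient matrix A = [[-16, -7], [42, 19]].
Characteristic polynomial det(A - λI) = λ^2 - 3λ - 10 = 0.
Eigenvalues λ = 5, -2.
For λ=5: (A-λI) row 1 is [-21, -7], so an eigenvector is (1, -3).
For λ=-2: (A-λI) row 1 is [-14, -7], so an eigenvector is (1, -2).
General solution: c_1e^(5t)(1,-3) + c_2e^(-2t)(1,-2).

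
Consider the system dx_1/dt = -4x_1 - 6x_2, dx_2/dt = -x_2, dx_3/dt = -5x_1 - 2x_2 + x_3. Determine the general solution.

Coefficient matrix A = [[-4, -6, 0], [0, -1, 0], [-5, -2, 1]].
det(A - λI) = 0 gives eigenvalues λ = -4, -1, 1.
For λ=-4: eigenvector (1,0,1).
For λ=-1: eigenvector (-2,1,-4).
For λ=1: eigenvector (0,0,-1).
General solution: C_1e^(-4t)(1,0,1) + C_2e^(-t)(-2,1,-4) + C_3e^(t)(0,0,-1).

x_1(t) = C_1e^(-4t) - 2C_2e^(-t), x_2(t) = C_2e^(-t), x_3(t) = C_1e^(-4t) - 4C_2e^(-t) - C_3e^(t)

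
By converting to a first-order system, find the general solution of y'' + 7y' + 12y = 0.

y(t) = K_1e^(-4t) + K_2e^(-3t)

Let x_1 = y, x_2 = y'. Then x_1' = x_2 and x_2' = -12x_1 - 7x_2.
A = [[0,1],[-12,-7]]; det(A-λI) = λ^2 + 7λ + 12.
Eigenvalues λ = -4, -3 with eigenvectors (1,-4), (1,-3).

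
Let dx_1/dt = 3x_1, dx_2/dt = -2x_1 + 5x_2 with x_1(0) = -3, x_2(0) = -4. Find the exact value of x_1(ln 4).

-192

A = [[3,0],[-2,5]]; eigenvalues λ = 3, 5.
Eigenvectors: (1,1) for λ=3, (0,-1) for λ=5.
From the initial condition, c_1 = -3, c_2 = 1.
x_1(ln 4) = (-3)(4^3)(1) + (1)(4^5)(0) = -192.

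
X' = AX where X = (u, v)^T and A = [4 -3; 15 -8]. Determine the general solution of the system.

Coefficient matrix A = [[4, -3], [15, -8]].
Characteristic polynomial det(A - λI) = λ^2 + 4λ + 13 = 0.
Eigenvalues λ = -2 ± 3i (complex conjugate pair).
For λ=-2+3i: an eigenvector is (1,2) - i(0,1) = (1, 2 - i).
A real fundamental pair from Re and Im of e^((-2+3i)t)v: X_1 = e^(-2t)(cos(3t)·(1,2) + sin(3t)·(0,1)), X_2 = e^(-2t)(sin(3t)·(1,2) - cos(3t)·(0,1)).
General solution: K_1X_1 + K_2X_2.

u(t) = K_1e^(-2t)cos(3t) + K_2e^(-2t)sin(3t), v(t) = K_1e^(-2t)sin(3t) + 2K_1e^(-2t)cos(3t) + 2K_2e^(-2t)sin(3t) - K_2e^(-2t)cos(3t)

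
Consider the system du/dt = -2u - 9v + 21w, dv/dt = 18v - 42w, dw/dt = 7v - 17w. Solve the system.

u(t) = K_1e^(-2t) - 3K_2e^(-3t) - K_3e^(4t), v(t) = 2K_2e^(-3t) + 3K_3e^(4t), w(t) = K_2e^(-3t) + K_3e^(4t)

Coefficient matrix A = [[-2, -9, 21], [0, 18, -42], [0, 7, -17]].
det(A - λI) = 0 gives eigenvalues λ = -2, -3, 4.
For λ=-2: eigenvector (1,0,0).
For λ=-3: eigenvector (-3,2,1).
For λ=4: eigenvector (-1,3,1).
General solution: K_1e^(-2t)(1,0,0) + K_2e^(-3t)(-3,2,1) + K_3e^(4t)(-1,3,1).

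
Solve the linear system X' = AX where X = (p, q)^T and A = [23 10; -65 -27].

Coefficient matrix A = [[23, 10], [-65, -27]].
Characteristic polynomial det(A - λI) = λ^2 + 4λ + 29 = 0.
Eigenvalues λ = -2 ± 5i (complex conjugate pair).
For λ=-2+5i: an eigenvector is (-1,2) - i(-1,3) = (-1 + i, 2 - 3i).
A real fundamental pair from Re and Im of e^((-2+5i)t)v: X_1 = e^(-2t)(cos(5t)·(-1,2) + sin(5t)·(-1,3)), X_2 = e^(-2t)(sin(5t)·(-1,2) - cos(5t)·(-1,3)).
General solution: c_1X_1 + c_2X_2.

p(t) = -c_1e^(-2t)sin(5t) - c_1e^(-2t)cos(5t) - c_2e^(-2t)sin(5t) + c_2e^(-2t)cos(5t), q(t) = 3c_1e^(-2t)sin(5t) + 2c_1e^(-2t)cos(5t) + 2c_2e^(-2t)sin(5t) - 3c_2e^(-2t)cos(5t)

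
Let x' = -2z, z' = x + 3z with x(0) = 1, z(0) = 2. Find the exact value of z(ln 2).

14

A = [[0,-2],[1,3]]; eigenvalues λ = 2, 1.
Eigenvectors: (1,-1) for λ=2, (2,-1) for λ=1.
From the initial condition, c_1 = -5, c_2 = 3.
z(ln 2) = (-5)(2^2)(-1) + (3)(2^1)(-1) = 14.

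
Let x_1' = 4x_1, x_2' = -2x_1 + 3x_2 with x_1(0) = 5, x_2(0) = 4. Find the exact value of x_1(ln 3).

A = [[4,0],[-2,3]]; eigenvalues λ = 3, 4.
Eigenvectors: (0,-1) for λ=3, (1,-2) for λ=4.
From the initial condition, c_1 = -14, c_2 = 5.
x_1(ln 3) = (-14)(3^3)(0) + (5)(3^4)(1) = 405.

405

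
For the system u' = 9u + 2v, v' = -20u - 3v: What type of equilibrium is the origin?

A = [[9,2],[-20,-3]]; det(A-λI) = λ^2 - 6λ + 13.
λ = 3 ± 2i: positive real part.

unstable spiral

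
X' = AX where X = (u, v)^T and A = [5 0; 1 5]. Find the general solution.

Coefficient matrix A = [[5, 0], [1, 5]].
Characteristic polynomial det(A - λI) = λ^2 - 10λ + 25 = 0.
Single eigenvalue λ = 5 with algebraic multiplicity 2.
Eigenvector v = (0,1); generalized eigenvector w with (A-λI)w=v is (1,-3).
General solution: e^(5t)[C_1·v + C_2·(t·v + w)].

u(t) = C_2e^(5t), v(t) = C_1e^(5t) + C_2te^(5t) - 3C_2e^(5t)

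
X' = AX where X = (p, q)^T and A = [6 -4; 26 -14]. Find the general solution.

p(t) = c_1e^(-4t)sin(2t) + c_1e^(-4t)cos(2t) + c_2e^(-4t)sin(2t) - c_2e^(-4t)cos(2t), q(t) = 3c_1e^(-4t)sin(2t) + 2c_1e^(-4t)cos(2t) + 2c_2e^(-4t)sin(2t) - 3c_2e^(-4t)cos(2t)

Coefficient matrix A = [[6, -4], [26, -14]].
Characteristic polynomial det(A - λI) = λ^2 + 8λ + 20 = 0.
Eigenvalues λ = -4 ± 2i (complex conjugate pair).
For λ=-4+2i: an eigenvector is (1,2) - i(1,3) = (1 - i, 2 - 3i).
A real fundamental pair from Re and Im of e^((-4+2i)t)v: X_1 = e^(-4t)(cos(2t)·(1,2) + sin(2t)·(1,3)), X_2 = e^(-4t)(sin(2t)·(1,2) - cos(2t)·(1,3)).
General solution: c_1X_1 + c_2X_2.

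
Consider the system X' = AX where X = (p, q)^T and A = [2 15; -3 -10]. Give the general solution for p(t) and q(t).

Coefficient matrix A = [[2, 15], [-3, -10]].
Characteristic polynomial det(A - λI) = λ^2 + 8λ + 25 = 0.
Eigenvalues λ = -4 ± 3i (complex conjugate pair).
For λ=-4+3i: an eigenvector is (2,-1) - i(-1,0) = (2 + i, -1).
A real fundamental pair from Re and Im of e^((-4+3i)t)v: X_1 = e^(-4t)(cos(3t)·(2,-1) + sin(3t)·(-1,0)), X_2 = e^(-4t)(sin(3t)·(2,-1) - cos(3t)·(-1,0)).
General solution: K_1X_1 + K_2X_2.

p(t) = -K_1e^(-4t)sin(3t) + 2K_1e^(-4t)cos(3t) + 2K_2e^(-4t)sin(3t) + K_2e^(-4t)cos(3t), q(t) = -K_1e^(-4t)cos(3t) - K_2e^(-4t)sin(3t)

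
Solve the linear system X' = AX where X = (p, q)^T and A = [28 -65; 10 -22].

Coefficient matrix A = [[28, -65], [10, -22]].
Characteristic polynomial det(A - λI) = λ^2 - 6λ + 34 = 0.
Eigenvalues λ = 3 ± 5i (complex conjugate pair).
For λ=3+5i: an eigenvector is (2,1) - i(-3,-1) = (2 + 3i, 1 + i).
A real fundamental pair from Re and Im of e^((3+5i)t)v: X_1 = e^(3t)(cos(5t)·(2,1) + sin(5t)·(-3,-1)), X_2 = e^(3t)(sin(5t)·(2,1) - cos(5t)·(-3,-1)).
General solution: K_1X_1 + K_2X_2.

p(t) = -3K_1e^(3t)sin(5t) + 2K_1e^(3t)cos(5t) + 2K_2e^(3t)sin(5t) + 3K_2e^(3t)cos(5t), q(t) = -K_1e^(3t)sin(5t) + K_1e^(3t)cos(5t) + K_2e^(3t)sin(5t) + K_2e^(3t)cos(5t)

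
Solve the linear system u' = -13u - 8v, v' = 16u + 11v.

Coefficient matrix A = [[-13, -8], [16, 11]].
Characteristic polynomial det(A - λI) = λ^2 + 2λ - 15 = 0.
Eigenvalues λ = -5, 3.
For λ=-5: (A-λI) row 1 is [-8, -8], so an eigenvector is (-1, 1).
For λ=3: (A-λI) row 1 is [-16, -8], so an eigenvector is (1, -2).
General solution: C_1e^(-5t)(-1,1) + C_2e^(3t)(1,-2).

u(t) = -C_1e^(-5t) + C_2e^(3t), v(t) = C_1e^(-5t) - 2C_2e^(3t)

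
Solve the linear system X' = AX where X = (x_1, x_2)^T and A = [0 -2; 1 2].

x_1(t) = K_1e^(t)sin(t) + K_1e^(t)cos(t) + K_2e^(t)sin(t) - K_2e^(t)cos(t), x_2(t) = -K_1e^(t)cos(t) - K_2e^(t)sin(t)

Coefficient matrix A = [[0, -2], [1, 2]].
Characteristic polynomial det(A - λI) = λ^2 - 2λ + 2 = 0.
Eigenvalues λ = 1 ± i (complex conjugate pair).
For λ=1+i: an eigenvector is (1,-1) - i(1,0) = (1 - i, -1).
A real fundamental pair from Re and Im of e^((1+i)t)v: X_1 = e^(t)(cos(t)·(1,-1) + sin(t)·(1,0)), X_2 = e^(t)(sin(t)·(1,-1) - cos(t)·(1,0)).
General solution: K_1X_1 + K_2X_2.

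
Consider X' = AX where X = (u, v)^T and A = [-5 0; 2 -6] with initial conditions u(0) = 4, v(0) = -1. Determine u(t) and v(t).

Coefficient matrix A = [[-5, 0], [2, -6]].
Characteristic polynomial det(A - λI) = λ^2 + 11λ + 30 = 0.
Eigenvalues λ = -6, -5.
For λ=-6: (A-λI) row 1 is [1, 0], so an eigenvector is (0, 1).
For λ=-5: (A-λI) row 2 is [2, -1], so an eigenvector is (1, 2).
General solution: K_1e^(-6t)(0,1) + K_2e^(-5t)(1,2).
Applying u(0)=4, v(0)=-1 gives K_1=-9, K_2=4.

u(t) = 4e^(-5t), v(t) = 8e^(-5t) - 9e^(-6t)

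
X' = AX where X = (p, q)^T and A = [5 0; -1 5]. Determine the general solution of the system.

Coefficient matrix A = [[5, 0], [-1, 5]].
Characteristic polynomial det(A - λI) = λ^2 - 10λ + 25 = 0.
Single eigenvalue λ = 5 with algebraic multiplicity 2.
Eigenvector v = (0,-1); generalized eigenvector w with (A-λI)w=v is (1,0).
General solution: e^(5t)[K_1·v + K_2·(t·v + w)].

p(t) = K_2e^(5t), q(t) = -K_1e^(5t) - K_2te^(5t)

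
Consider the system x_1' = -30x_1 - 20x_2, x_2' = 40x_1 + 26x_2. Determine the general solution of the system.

Coefficient matrix A = [[-30, -20], [40, 26]].
Characteristic polynomial det(A - λI) = λ^2 + 4λ + 20 = 0.
Eigenvalues λ = -2 ± 4i (complex conjugate pair).
For λ=-2+4i: an eigenvector is (1,-1) - i(-2,3) = (1 + 2i, -1 - 3i).
A real fundamental pair from Re and Im of e^((-2+4i)t)v: X_1 = e^(-2t)(cos(4t)·(1,-1) + sin(4t)·(-2,3)), X_2 = e^(-2t)(sin(4t)·(1,-1) - cos(4t)·(-2,3)).
General solution: c_1X_1 + c_2X_2.

x_1(t) = -2c_1e^(-2t)sin(4t) + c_1e^(-2t)cos(4t) + c_2e^(-2t)sin(4t) + 2c_2e^(-2t)cos(4t), x_2(t) = 3c_1e^(-2t)sin(4t) - c_1e^(-2t)cos(4t) - c_2e^(-2t)sin(4t) - 3c_2e^(-2t)cos(4t)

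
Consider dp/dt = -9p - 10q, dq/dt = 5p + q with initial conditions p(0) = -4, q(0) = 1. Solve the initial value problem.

Coefficient matrix A = [[-9, -10], [5, 1]].
Characteristic polynomial det(A - λI) = λ^2 + 8λ + 41 = 0.
Eigenvalues λ = -4 ± 5i (complex conjugate pair).
For λ=-4+5i: an eigenvector is (1,0) - i(-1,1) = (1 + i, 0 - i).
A real fundamental pair from Re and Im of e^((-4+5i)t)v: X_1 = e^(-4t)(cos(5t)·(1,0) + sin(5t)·(-1,1)), X_2 = e^(-4t)(sin(5t)·(1,0) - cos(5t)·(-1,1)).
General solution: C_1X_1 + C_2X_2.
Applying p(0)=-4, q(0)=1 gives C_1=-3, C_2=-1.

p(t) = 2e^(-4t)sin(5t) - 4e^(-4t)cos(5t), q(t) = -3e^(-4t)sin(5t) + e^(-4t)cos(5t)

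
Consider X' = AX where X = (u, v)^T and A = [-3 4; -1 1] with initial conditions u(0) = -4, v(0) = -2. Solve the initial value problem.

Coefficient matrix A = [[-3, 4], [-1, 1]].
Characteristic polynomial det(A - λI) = λ^2 + 2λ + 1 = 0.
Single eigenvalue λ = -1 with algebraic multiplicity 2.
Eigenvector v = (2,1); generalized eigenvector w with (A-λI)w=v is (1,1).
General solution: e^(-t)[c_1·v + c_2·(t·v + w)].
Applying u(0)=-4, v(0)=-2 gives c_1=-2, c_2=0.

u(t) = -4e^(-t), v(t) = -2e^(-t)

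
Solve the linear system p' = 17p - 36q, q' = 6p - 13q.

Coefficient matrix A = [[17, -36], [6, -13]].
Characteristic polynomial det(A - λI) = λ^2 - 4λ - 5 = 0.
Eigenvalues λ = 5, -1.
For λ=5: (A-λI) row 1 is [12, -36], so an eigenvector is (3, 1).
For λ=-1: (A-λI) row 1 is [18, -36], so an eigenvector is (-2, -1).
General solution: c_1e^(5t)(3,1) + c_2e^(-t)(-2,-1).

p(t) = 3c_1e^(5t) - 2c_2e^(-t), q(t) = c_1e^(5t) - c_2e^(-t)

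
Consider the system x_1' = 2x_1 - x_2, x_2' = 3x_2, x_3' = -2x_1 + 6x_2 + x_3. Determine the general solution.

Coefficient matrix A = [[2, -1, 0], [0, 3, 0], [-2, 6, 1]].
det(A - λI) = 0 gives eigenvalues λ = 2, 3, 1.
For λ=2: eigenvector (1,0,-2).
For λ=3: eigenvector (-1,1,4).
For λ=1: eigenvector (0,0,1).
General solution: C_1e^(2t)(1,0,-2) + C_2e^(3t)(-1,1,4) + C_3e^(t)(0,0,1).

x_1(t) = C_1e^(2t) - C_2e^(3t), x_2(t) = C_2e^(3t), x_3(t) = -2C_1e^(2t) + 4C_2e^(3t) + C_3e^(t)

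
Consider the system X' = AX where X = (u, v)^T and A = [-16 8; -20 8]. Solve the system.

u(t) = c_1e^(-4t)sin(4t) - c_1e^(-4t)cos(4t) - c_2e^(-4t)sin(4t) - c_2e^(-4t)cos(4t), v(t) = 2c_1e^(-4t)sin(4t) - c_1e^(-4t)cos(4t) - c_2e^(-4t)sin(4t) - 2c_2e^(-4t)cos(4t)

Coefficient matrix A = [[-16, 8], [-20, 8]].
Characteristic polynomial det(A - λI) = λ^2 + 8λ + 32 = 0.
Eigenvalues λ = -4 ± 4i (complex conjugate pair).
For λ=-4+4i: an eigenvector is (-1,-1) - i(1,2) = (-1 - i, -1 - 2i).
A real fundamental pair from Re and Im of e^((-4+4i)t)v: X_1 = e^(-4t)(cos(4t)·(-1,-1) + sin(4t)·(1,2)), X_2 = e^(-4t)(sin(4t)·(-1,-1) - cos(4t)·(1,2)).
General solution: c_1X_1 + c_2X_2.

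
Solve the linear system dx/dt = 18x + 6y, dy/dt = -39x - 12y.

x(t) = -c_1e^(3t)sin(3t) + c_1e^(3t)cos(3t) + c_2e^(3t)sin(3t) + c_2e^(3t)cos(3t), y(t) = 2c_1e^(3t)sin(3t) - 3c_1e^(3t)cos(3t) - 3c_2e^(3t)sin(3t) - 2c_2e^(3t)cos(3t)

Coefficient matrix A = [[18, 6], [-39, -12]].
Characteristic polynomial det(A - λI) = λ^2 - 6λ + 18 = 0.
Eigenvalues λ = 3 ± 3i (complex conjugate pair).
For λ=3+3i: an eigenvector is (1,-3) - i(-1,2) = (1 + i, -3 - 2i).
A real fundamental pair from Re and Im of e^((3+3i)t)v: X_1 = e^(3t)(cos(3t)·(1,-3) + sin(3t)·(-1,2)), X_2 = e^(3t)(sin(3t)·(1,-3) - cos(3t)·(-1,2)).
General solution: c_1X_1 + c_2X_2.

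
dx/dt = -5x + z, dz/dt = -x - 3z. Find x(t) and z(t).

Coefficient matrix A = [[-5, 1], [-1, -3]].
Characteristic polynomial det(A - λI) = λ^2 + 8λ + 16 = 0.
Single eigenvalue λ = -4 with algebraic multiplicity 2.
Eigenvector v = (-1,-1); generalized eigenvector w with (A-λI)w=v is (3,2).
General solution: e^(-4t)[K_1·v + K_2·(t·v + w)].

x(t) = -K_1e^(-4t) - K_2te^(-4t) + 3K_2e^(-4t), z(t) = -K_1e^(-4t) - K_2te^(-4t) + 2K_2e^(-4t)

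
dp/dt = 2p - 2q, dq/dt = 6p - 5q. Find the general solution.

Coefficient matrix A = [[2, -2], [6, -5]].
Characteristic polynomial det(A - λI) = λ^2 + 3λ + 2 = 0.
Eigenvalues λ = -2, -1.
For λ=-2: (A-λI) row 1 is [4, -2], so an eigenvector is (1, 2).
For λ=-1: (A-λI) row 1 is [3, -2], so an eigenvector is (-2, -3).
General solution: K_1e^(-2t)(1,2) + K_2e^(-t)(-2,-3).

p(t) = K_1e^(-2t) - 2K_2e^(-t), q(t) = 2K_1e^(-2t) - 3K_2e^(-t)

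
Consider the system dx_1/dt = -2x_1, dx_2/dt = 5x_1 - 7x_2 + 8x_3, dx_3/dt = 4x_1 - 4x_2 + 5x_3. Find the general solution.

x_1(t) = c_1e^(-2t), x_2(t) = c_1e^(-2t) + c_2e^(t) - 2c_3e^(-3t), x_3(t) = c_2e^(t) - c_3e^(-3t)

Coefficient matrix A = [[-2, 0, 0], [5, -7, 8], [4, -4, 5]].
det(A - λI) = 0 gives eigenvalues λ = -2, 1, -3.
For λ=-2: eigenvector (1,1,0).
For λ=1: eigenvector (0,1,1).
For λ=-3: eigenvector (0,-2,-1).
General solution: c_1e^(-2t)(1,1,0) + c_2e^(t)(0,1,1) + c_3e^(-3t)(0,-2,-1).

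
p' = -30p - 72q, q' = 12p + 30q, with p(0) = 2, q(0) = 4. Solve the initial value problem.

p(t) = -28e^(6t) + 30e^(-6t), q(t) = 14e^(6t) - 10e^(-6t)

Coefficient matrix A = [[-30, -72], [12, 30]].
Characteristic polynomial det(A - λI) = λ^2 - 36 = 0.
Eigenvalues λ = -6, 6.
For λ=-6: (A-λI) row 1 is [-24, -72], so an eigenvector is (3, -1).
For λ=6: (A-λI) row 1 is [-36, -72], so an eigenvector is (-2, 1).
General solution: c_1e^(-6t)(3,-1) + c_2e^(6t)(-2,1).
Applying p(0)=2, q(0)=4 gives c_1=10, c_2=14.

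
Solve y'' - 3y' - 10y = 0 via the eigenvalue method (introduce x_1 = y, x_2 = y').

y(t) = C_1e^(5t) + C_2e^(-2t)

Let x_1 = y, x_2 = y'. Then x_1' = x_2 and x_2' = 10x_1 + 3x_2.
A = [[0,1],[10,3]]; det(A-λI) = λ^2 - 3λ - 10.
Eigenvalues λ = 5, -2 with eigenvectors (1,5), (1,-2).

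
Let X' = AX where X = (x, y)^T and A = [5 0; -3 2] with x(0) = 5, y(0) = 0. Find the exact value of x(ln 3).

A = [[5,0],[-3,2]]; eigenvalues λ = 5, 2.
Eigenvectors: (1,-1) for λ=5, (0,1) for λ=2.
From the initial condition, c_1 = 5, c_2 = 5.
x(ln 3) = (5)(3^5)(1) + (5)(3^2)(0) = 1215.

1215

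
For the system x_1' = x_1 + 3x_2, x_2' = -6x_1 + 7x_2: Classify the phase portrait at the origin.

unstable spiral

A = [[1,3],[-6,7]]; det(A-λI) = λ^2 - 8λ + 25.
λ = 4 ± 3i: positive real part.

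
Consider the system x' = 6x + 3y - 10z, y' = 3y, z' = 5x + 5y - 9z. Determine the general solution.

x(t) = c_1e^(-4t) - c_2e^(3t) - 2c_3e^(t), y(t) = c_2e^(3t), z(t) = c_1e^(-4t) - c_3e^(t)

Coefficient matrix A = [[6, 3, -10], [0, 3, 0], [5, 5, -9]].
det(A - λI) = 0 gives eigenvalues λ = -4, 3, 1.
For λ=-4: eigenvector (1,0,1).
For λ=3: eigenvector (-1,1,0).
For λ=1: eigenvector (-2,0,-1).
General solution: c_1e^(-4t)(1,0,1) + c_2e^(3t)(-1,1,0) + c_3e^(t)(-2,0,-1).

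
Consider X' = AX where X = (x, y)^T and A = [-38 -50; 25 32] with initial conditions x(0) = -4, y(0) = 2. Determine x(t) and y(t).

Coefficient matrix A = [[-38, -50], [25, 32]].
Characteristic polynomial det(A - λI) = λ^2 + 6λ + 34 = 0.
Eigenvalues λ = -3 ± 5i (complex conjugate pair).
For λ=-3+5i: an eigenvector is (-3,2) - i(1,-1) = (-3 - i, 2 + i).
A real fundamental pair from Re and Im of e^((-3+5i)t)v: X_1 = e^(-3t)(cos(5t)·(-3,2) + sin(5t)·(1,-1)), X_2 = e^(-3t)(sin(5t)·(-3,2) - cos(5t)·(1,-1)).
General solution: c_1X_1 + c_2X_2.
Applying x(0)=-4, y(0)=2 gives c_1=2, c_2=-2.

x(t) = 8e^(-3t)sin(5t) - 4e^(-3t)cos(5t), y(t) = -6e^(-3t)sin(5t) + 2e^(-3t)cos(5t)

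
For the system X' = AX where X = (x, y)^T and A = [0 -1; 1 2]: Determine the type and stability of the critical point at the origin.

unstable improper node

A = [[0,-1],[1,2]]; det(A-λI) = λ^2 - 2λ + 1.
repeated λ = 1 with a single eigenvector.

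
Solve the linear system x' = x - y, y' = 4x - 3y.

x(t) = -c_1e^(-t) - c_2te^(-t) - 2c_2e^(-t), y(t) = -2c_1e^(-t) - 2c_2te^(-t) - 3c_2e^(-t)

Coefficient matrix A = [[1, -1], [4, -3]].
Characteristic polynomial det(A - λI) = λ^2 + 2λ + 1 = 0.
Single eigenvalue λ = -1 with algebraic multiplicity 2.
Eigenvector v = (-1,-2); generalized eigenvector w with (A-λI)w=v is (-2,-3).
General solution: e^(-t)[c_1·v + c_2·(t·v + w)].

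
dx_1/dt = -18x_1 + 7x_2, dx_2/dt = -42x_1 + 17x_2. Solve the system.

x_1(t) = C_1e^(-4t) - C_2e^(3t), x_2(t) = 2C_1e^(-4t) - 3C_2e^(3t)

Coefficient matrix A = [[-18, 7], [-42, 17]].
Characteristic polynomial det(A - λI) = λ^2 + λ - 12 = 0.
Eigenvalues λ = -4, 3.
For λ=-4: (A-λI) row 1 is [-14, 7], so an eigenvector is (1, 2).
For λ=3: (A-λI) row 1 is [-21, 7], so an eigenvector is (-1, -3).
General solution: C_1e^(-4t)(1,2) + C_2e^(3t)(-1,-3).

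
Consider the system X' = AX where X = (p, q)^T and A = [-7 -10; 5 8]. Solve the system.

Coefficient matrix A = [[-7, -10], [5, 8]].
Characteristic polynomial det(A - λI) = λ^2 - λ - 6 = 0.
Eigenvalues λ = 3, -2.
For λ=3: (A-λI) row 1 is [-10, -10], so an eigenvector is (1, -1).
For λ=-2: (A-λI) row 1 is [-5, -10], so an eigenvector is (-2, 1).
General solution: C_1e^(3t)(1,-1) + C_2e^(-2t)(-2,1).

p(t) = C_1e^(3t) - 2C_2e^(-2t), q(t) = -C_1e^(3t) + C_2e^(-2t)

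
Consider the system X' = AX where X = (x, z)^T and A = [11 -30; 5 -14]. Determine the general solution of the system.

Coefficient matrix A = [[11, -30], [5, -14]].
Characteristic polynomial det(A - λI) = λ^2 + 3λ - 4 = 0.
Eigenvalues λ = -4, 1.
For λ=-4: (A-λI) row 1 is [15, -30], so an eigenvector is (-2, -1).
For λ=1: (A-λI) row 1 is [10, -30], so an eigenvector is (3, 1).
General solution: C_1e^(-4t)(-2,-1) + C_2e^(t)(3,1).

x(t) = -2C_1e^(-4t) + 3C_2e^(t), z(t) = -C_1e^(-4t) + C_2e^(t)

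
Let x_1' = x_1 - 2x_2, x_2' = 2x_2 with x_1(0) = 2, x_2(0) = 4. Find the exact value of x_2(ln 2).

16

A = [[1,-2],[0,2]]; eigenvalues λ = 2, 1.
Eigenvectors: (2,-1) for λ=2, (1,0) for λ=1.
From the initial condition, c_1 = -4, c_2 = 10.
x_2(ln 2) = (-4)(2^2)(-1) + (10)(2^1)(0) = 16.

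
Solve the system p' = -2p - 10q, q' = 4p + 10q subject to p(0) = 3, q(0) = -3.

p(t) = 6e^(4t)sin(2t) + 3e^(4t)cos(2t), q(t) = -3e^(4t)sin(2t) - 3e^(4t)cos(2t)

Coefficient matrix A = [[-2, -10], [4, 10]].
Characteristic polynomial det(A - λI) = λ^2 - 8λ + 20 = 0.
Eigenvalues λ = 4 ± 2i (complex conjugate pair).
For λ=4+2i: an eigenvector is (1,-1) - i(2,-1) = (1 - 2i, -1 + i).
A real fundamental pair from Re and Im of e^((4+2i)t)v: X_1 = e^(4t)(cos(2t)·(1,-1) + sin(2t)·(2,-1)), X_2 = e^(4t)(sin(2t)·(1,-1) - cos(2t)·(2,-1)).
General solution: K_1X_1 + K_2X_2.
Applying p(0)=3, q(0)=-3 gives K_1=3, K_2=0.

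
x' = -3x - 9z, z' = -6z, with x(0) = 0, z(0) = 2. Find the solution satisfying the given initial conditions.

x(t) = -6e^(-3t) + 6e^(-6t), z(t) = 2e^(-6t)

Coefficient matrix A = [[-3, -9], [0, -6]].
Characteristic polynomial det(A - λI) = λ^2 + 9λ + 18 = 0.
Eigenvalues λ = -6, -3.
For λ=-6: (A-λI) row 1 is [3, -9], so an eigenvector is (3, 1).
For λ=-3: (A-λI) row 1 is [0, -9], so an eigenvector is (1, 0).
General solution: c_1e^(-6t)(3,1) + c_2e^(-3t)(1,0).
Applying x(0)=0, z(0)=2 gives c_1=2, c_2=-6.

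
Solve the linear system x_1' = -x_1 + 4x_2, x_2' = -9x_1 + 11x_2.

x_1(t) = 2K_1e^(5t) + 2K_2te^(5t) + K_2e^(5t), x_2(t) = 3K_1e^(5t) + 3K_2te^(5t) + 2K_2e^(5t)

Coefficient matrix A = [[-1, 4], [-9, 11]].
Characteristic polynomial det(A - λI) = λ^2 - 10λ + 25 = 0.
Single eigenvalue λ = 5 with algebraic multiplicity 2.
Eigenvector v = (2,3); generalized eigenvector w with (A-λI)w=v is (1,2).
General solution: e^(5t)[K_1·v + K_2·(t·v + w)].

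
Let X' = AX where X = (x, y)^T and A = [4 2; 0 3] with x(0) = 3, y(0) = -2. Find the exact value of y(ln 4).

A = [[4,2],[0,3]]; eigenvalues λ = 3, 4.
Eigenvectors: (-2,1) for λ=3, (-1,0) for λ=4.
From the initial condition, c_1 = -2, c_2 = 1.
y(ln 4) = (-2)(4^3)(1) + (1)(4^4)(0) = -128.

-128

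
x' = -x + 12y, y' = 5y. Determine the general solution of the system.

Coefficient matrix A = [[-1, 12], [0, 5]].
Characteristic polynomial det(A - λI) = λ^2 - 4λ - 5 = 0.
Eigenvalues λ = 5, -1.
For λ=5: (A-λI) row 1 is [-6, 12], so an eigenvector is (-2, -1).
For λ=-1: (A-λI) row 1 is [0, 12], so an eigenvector is (-1, 0).
General solution: c_1e^(5t)(-2,-1) + c_2e^(-t)(-1,0).

x(t) = -2c_1e^(5t) - c_2e^(-t), y(t) = -c_1e^(5t)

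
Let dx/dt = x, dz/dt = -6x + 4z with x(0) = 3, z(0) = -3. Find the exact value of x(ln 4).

12

A = [[1,0],[-6,4]]; eigenvalues λ = 1, 4.
Eigenvectors: (1,2) for λ=1, (0,-1) for λ=4.
From the initial condition, c_1 = 3, c_2 = 9.
x(ln 4) = (3)(4^1)(1) + (9)(4^4)(0) = 12.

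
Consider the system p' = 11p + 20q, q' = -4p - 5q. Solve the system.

p(t) = -2c_1e^(3t)sin(4t) - c_1e^(3t)cos(4t) - c_2e^(3t)sin(4t) + 2c_2e^(3t)cos(4t), q(t) = c_1e^(3t)sin(4t) - c_2e^(3t)cos(4t)

Coefficient matrix A = [[11, 20], [-4, -5]].
Characteristic polynomial det(A - λI) = λ^2 - 6λ + 25 = 0.
Eigenvalues λ = 3 ± 4i (complex conjugate pair).
For λ=3+4i: an eigenvector is (-1,0) - i(-2,1) = (-1 + 2i, 0 - i).
A real fundamental pair from Re and Im of e^((3+4i)t)v: X_1 = e^(3t)(cos(4t)·(-1,0) + sin(4t)·(-2,1)), X_2 = e^(3t)(sin(4t)·(-1,0) - cos(4t)·(-2,1)).
General solution: c_1X_1 + c_2X_2.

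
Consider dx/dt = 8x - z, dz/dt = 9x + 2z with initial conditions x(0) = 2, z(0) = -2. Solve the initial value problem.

x(t) = 8te^(5t) + 2e^(5t), z(t) = 24te^(5t) - 2e^(5t)

Coefficient matrix A = [[8, -1], [9, 2]].
Characteristic polynomial det(A - λI) = λ^2 - 10λ + 25 = 0.
Single eigenvalue λ = 5 with algebraic multiplicity 2.
Eigenvector v = (1,3); generalized eigenvector w with (A-λI)w=v is (1,2).
General solution: e^(5t)[C_1·v + C_2·(t·v + w)].
Applying x(0)=2, z(0)=-2 gives C_1=-6, C_2=8.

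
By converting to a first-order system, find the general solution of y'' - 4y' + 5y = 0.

y(t) = c_1e^(2t)cos(t) + c_2e^(2t)sin(t)

Let x_1 = y, x_2 = y'. Then x_1' = x_2 and x_2' = -5x_1 + 4x_2.
A = [[0,1],[-5,4]]; det(A-λI) = λ^2 - 4λ + 5.
Eigenvalues λ = 2 ± i.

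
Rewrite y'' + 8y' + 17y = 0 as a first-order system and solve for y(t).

y(t) = c_1e^(-4t)cos(t) + c_2e^(-4t)sin(t)

Let x_1 = y, x_2 = y'. Then x_1' = x_2 and x_2' = -17x_1 - 8x_2.
A = [[0,1],[-17,-8]]; det(A-λI) = λ^2 + 8λ + 17.
Eigenvalues λ = -4 ± i.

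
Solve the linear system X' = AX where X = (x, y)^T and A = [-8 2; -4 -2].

Coefficient matrix A = [[-8, 2], [-4, -2]].
Characteristic polynomial det(A - λI) = λ^2 + 10λ + 24 = 0.
Eigenvalues λ = -4, -6.
For λ=-4: (A-λI) row 1 is [-4, 2], so an eigenvector is (-1, -2).
For λ=-6: (A-λI) row 1 is [-2, 2], so an eigenvector is (1, 1).
General solution: c_1e^(-4t)(-1,-2) + c_2e^(-6t)(1,1).

x(t) = -c_1e^(-4t) + c_2e^(-6t), y(t) = -2c_1e^(-4t) + c_2e^(-6t)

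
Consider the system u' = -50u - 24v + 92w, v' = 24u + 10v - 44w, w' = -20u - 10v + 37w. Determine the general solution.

Coefficient matrix A = [[-50, -24, 92], [24, 10, -44], [-20, -10, 37]].
det(A - λI) = 0 gives eigenvalues λ = -2, 2, -3.
For λ=-2: eigenvector (1,-2,0).
For λ=2: eigenvector (-4,1,-2).
For λ=-3: eigenvector (4,-4,1).
General solution: c_1e^(-2t)(1,-2,0) + c_2e^(2t)(-4,1,-2) + c_3e^(-3t)(4,-4,1).

u(t) = c_1e^(-2t) - 4c_2e^(2t) + 4c_3e^(-3t), v(t) = -2c_1e^(-2t) + c_2e^(2t) - 4c_3e^(-3t), w(t) = -2c_2e^(2t) + c_3e^(-3t)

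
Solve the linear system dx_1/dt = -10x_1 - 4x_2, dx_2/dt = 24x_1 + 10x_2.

Coefficient matrix A = [[-10, -4], [24, 10]].
Characteristic polynomial det(A - λI) = λ^2 - 4 = 0.
Eigenvalues λ = 2, -2.
For λ=2: (A-λI) row 1 is [-12, -4], so an eigenvector is (1, -3).
For λ=-2: (A-λI) row 1 is [-8, -4], so an eigenvector is (1, -2).
General solution: K_1e^(2t)(1,-3) + K_2e^(-2t)(1,-2).

x_1(t) = K_1e^(2t) + K_2e^(-2t), x_2(t) = -3K_1e^(2t) - 2K_2e^(-2t)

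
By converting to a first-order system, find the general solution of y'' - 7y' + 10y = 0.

y(t) = c_1e^(2t) + c_2e^(5t)

Let x_1 = y, x_2 = y'. Then x_1' = x_2 and x_2' = -10x_1 + 7x_2.
A = [[0,1],[-10,7]]; det(A-λI) = λ^2 - 7λ + 10.
Eigenvalues λ = 2, 5 with eigenvectors (1,2), (1,5).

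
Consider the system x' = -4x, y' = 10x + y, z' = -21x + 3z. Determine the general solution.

Coefficient matrix A = [[-4, 0, 0], [10, 1, 0], [-21, 0, 3]].
det(A - λI) = 0 gives eigenvalues λ = 1, -4, 3.
For λ=1: eigenvector (0,1,0).
For λ=-4: eigenvector (1,-2,3).
For λ=3: eigenvector (0,0,1).
General solution: c_1e^(t)(0,1,0) + c_2e^(-4t)(1,-2,3) + c_3e^(3t)(0,0,1).

x(t) = c_2e^(-4t), y(t) = c_1e^(t) - 2c_2e^(-4t), z(t) = 3c_2e^(-4t) + c_3e^(3t)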